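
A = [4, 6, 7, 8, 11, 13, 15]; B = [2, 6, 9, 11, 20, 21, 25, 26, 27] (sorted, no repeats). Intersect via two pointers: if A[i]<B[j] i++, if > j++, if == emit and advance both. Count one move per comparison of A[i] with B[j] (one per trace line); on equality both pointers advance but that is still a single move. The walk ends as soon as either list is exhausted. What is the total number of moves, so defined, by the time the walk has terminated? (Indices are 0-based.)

9 moves

i=0 j=0: 4>2, j++
i=0 j=1: 4<6, i++
i=1 j=1: 6==6 emit, i++,j++
i=2 j=2: 7<9, i++
i=3 j=2: 8<9, i++
i=4 j=2: 11>9, j++
i=4 j=3: 11==11 emit, i++,j++
i=5 j=4: 13<20, i++
i=6 j=4: 15<20, i++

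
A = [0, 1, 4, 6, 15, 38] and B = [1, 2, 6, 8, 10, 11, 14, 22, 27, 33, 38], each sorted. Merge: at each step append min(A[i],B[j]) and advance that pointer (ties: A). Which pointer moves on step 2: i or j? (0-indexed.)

i

i=0 j=0: A[i]=0<=B[j]=1 take 0, i++
i=1 j=0: A[i]=1<=B[j]=1 take 1, i++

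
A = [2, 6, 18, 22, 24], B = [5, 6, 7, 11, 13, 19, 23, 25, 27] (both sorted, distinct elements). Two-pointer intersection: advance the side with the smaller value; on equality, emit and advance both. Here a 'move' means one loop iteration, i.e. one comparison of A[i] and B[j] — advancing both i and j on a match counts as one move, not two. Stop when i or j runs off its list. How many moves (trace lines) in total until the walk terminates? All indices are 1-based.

11 moves

[i=1,j=1] 2<5 → i++
[i=2,j=1] 6>5 → j++
[i=2,j=2] 6==6 emit → i++,j++
[i=3,j=3] 18>7 → j++
[i=3,j=4] 18>11 → j++
[i=3,j=5] 18>13 → j++
[i=3,j=6] 18<19 → i++
[i=4,j=6] 22>19 → j++
[i=4,j=7] 22<23 → i++
[i=5,j=7] 24>23 → j++
[i=5,j=8] 24<25 → i++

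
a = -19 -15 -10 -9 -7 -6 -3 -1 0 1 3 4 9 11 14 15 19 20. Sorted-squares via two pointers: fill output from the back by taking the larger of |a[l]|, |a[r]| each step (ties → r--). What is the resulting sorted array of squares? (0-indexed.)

[0, 1, 1, 9, 9, 16, 36, 49, 81, 81, 100, 121, 196, 225, 225, 361, 361, 400]

l=0 r=17: |-19|<=|20| out[17]=400, r--
l=0 r=16: |-19|<=|19| out[16]=361, r--
l=0 r=15: |-19|>|15| out[15]=361, l++
l=1 r=15: |-15|<=|15| out[14]=225, r--
l=1 r=14: |-15|>|14| out[13]=225, l++
l=2 r=14: |-10|<=|14| out[12]=196, r--
l=2 r=13: |-10|<=|11| out[11]=121, r--
l=2 r=12: |-10|>|9| out[10]=100, l++
l=3 r=12: |-9|<=|9| out[9]=81, r--
l=3 r=11: |-9|>|4| out[8]=81, l++
l=4 r=11: |-7|>|4| out[7]=49, l++
l=5 r=11: |-6|>|4| out[6]=36, l++
l=6 r=11: |-3|<=|4| out[5]=16, r--
l=6 r=10: |-3|<=|3| out[4]=9, r--
l=6 r=9: |-3|>|1| out[3]=9, l++
l=7 r=9: |-1|<=|1| out[2]=1, r--
l=7 r=8: |-1|>|0| out[1]=1, l++
l=8 r=8: |0|<=|0| out[0]=0, r--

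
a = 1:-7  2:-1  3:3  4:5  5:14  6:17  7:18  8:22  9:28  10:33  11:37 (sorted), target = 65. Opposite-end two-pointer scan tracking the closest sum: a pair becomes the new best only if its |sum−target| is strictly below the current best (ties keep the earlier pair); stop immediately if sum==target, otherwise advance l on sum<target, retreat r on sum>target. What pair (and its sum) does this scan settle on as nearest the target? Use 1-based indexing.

[1,11] -7+37=30 d=35 * → l++
[2,11] -1+37=36 d=29 * → l++
[3,11] 3+37=40 d=25 * → l++
[4,11] 5+37=42 d=23 * → l++
[5,11] 14+37=51 d=14 * → l++
[6,11] 17+37=54 d=11 * → l++
[7,11] 18+37=55 d=10 * → l++
[8,11] 22+37=59 d=6 * → l++
[9,11] 28+37=65 d=0 * → stop

pair (28, 37) with sum 65 (|Δ|=0)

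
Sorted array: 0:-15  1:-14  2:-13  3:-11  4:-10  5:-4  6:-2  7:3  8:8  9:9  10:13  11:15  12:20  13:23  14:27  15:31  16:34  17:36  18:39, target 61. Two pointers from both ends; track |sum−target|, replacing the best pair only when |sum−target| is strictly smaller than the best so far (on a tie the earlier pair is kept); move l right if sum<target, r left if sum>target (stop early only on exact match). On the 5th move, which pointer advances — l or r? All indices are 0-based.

l=0 r=18: -15+39=24 d=37 *, l++
l=1 r=18: -14+39=25 d=36 *, l++
l=2 r=18: -13+39=26 d=35 *, l++
l=3 r=18: -11+39=28 d=33 *, l++
l=4 r=18: -10+39=29 d=32 *, l++

l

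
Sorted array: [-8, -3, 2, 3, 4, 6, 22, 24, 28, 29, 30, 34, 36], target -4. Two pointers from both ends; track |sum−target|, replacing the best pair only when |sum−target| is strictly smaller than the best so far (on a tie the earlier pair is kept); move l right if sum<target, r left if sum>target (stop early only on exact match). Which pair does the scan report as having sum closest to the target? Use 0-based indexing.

pair (-8, 4) with sum -4 (|Δ|=0)

[0,12] -8+36=28 d=32 * → r--
[0,11] -8+34=26 d=30 * → r--
[0,10] -8+30=22 d=26 * → r--
[0,9] -8+29=21 d=25 * → r--
[0,8] -8+28=20 d=24 * → r--
[0,7] -8+24=16 d=20 * → r--
[0,6] -8+22=14 d=18 * → r--
[0,5] -8+6=-2 d=2 * → r--
[0,4] -8+4=-4 d=0 * → stop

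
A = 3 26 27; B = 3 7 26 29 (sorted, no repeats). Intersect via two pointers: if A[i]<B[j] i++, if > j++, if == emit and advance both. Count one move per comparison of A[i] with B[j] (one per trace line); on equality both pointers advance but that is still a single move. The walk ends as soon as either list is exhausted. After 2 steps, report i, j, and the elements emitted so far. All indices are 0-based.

i=1, j=2, emitted=[3]

[i=0,j=0] 3==3 emit → i++,j++
[i=1,j=1] 26>7 → j++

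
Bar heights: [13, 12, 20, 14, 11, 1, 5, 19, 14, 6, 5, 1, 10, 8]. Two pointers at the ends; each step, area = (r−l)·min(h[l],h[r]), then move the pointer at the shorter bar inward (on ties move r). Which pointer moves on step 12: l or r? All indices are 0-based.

l=0 r=13: min(13,8)*13=104 best=104 *, r--
l=0 r=12: min(13,10)*12=120 best=120 *, r--
l=0 r=11: min(13,1)*11=11 best=120, r--
l=0 r=10: min(13,5)*10=50 best=120, r--
l=0 r=9: min(13,6)*9=54 best=120, r--
l=0 r=8: min(13,14)*8=104 best=120, l++
l=1 r=8: min(12,14)*7=84 best=120, l++
l=2 r=8: min(20,14)*6=84 best=120, r--
l=2 r=7: min(20,19)*5=95 best=120, r--
l=2 r=6: min(20,5)*4=20 best=120, r--
l=2 r=5: min(20,1)*3=3 best=120, r--
l=2 r=4: min(20,11)*2=22 best=120, r--

r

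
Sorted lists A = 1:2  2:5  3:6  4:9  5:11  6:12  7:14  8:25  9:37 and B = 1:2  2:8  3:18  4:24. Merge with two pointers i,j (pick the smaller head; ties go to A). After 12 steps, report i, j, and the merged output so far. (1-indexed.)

i=9, j=5, merged so far=[2, 2, 5, 6, 8, 9, 11, 12, 14, 18, 24, 25]

[i=1,j=1] A[i]=2<=B[j]=2 take 2 → i++
[i=2,j=1] A[i]=5>B[j]=2 take 2 → j++
[i=2,j=2] A[i]=5<=B[j]=8 take 5 → i++
[i=3,j=2] A[i]=6<=B[j]=8 take 6 → i++
[i=4,j=2] A[i]=9>B[j]=8 take 8 → j++
[i=4,j=3] A[i]=9<=B[j]=18 take 9 → i++
[i=5,j=3] A[i]=11<=B[j]=18 take 11 → i++
[i=6,j=3] A[i]=12<=B[j]=18 take 12 → i++
[i=7,j=3] A[i]=14<=B[j]=18 take 14 → i++
[i=8,j=3] A[i]=25>B[j]=18 take 18 → j++
[i=8,j=4] A[i]=25>B[j]=24 take 24 → j++
[i=8,j=5] B done, take A[i]=25 → i++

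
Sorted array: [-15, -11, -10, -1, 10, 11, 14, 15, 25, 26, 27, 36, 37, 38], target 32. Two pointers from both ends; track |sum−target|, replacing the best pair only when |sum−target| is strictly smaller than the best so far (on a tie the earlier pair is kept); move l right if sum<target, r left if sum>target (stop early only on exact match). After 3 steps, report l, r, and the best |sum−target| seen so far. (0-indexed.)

l=3, r=13, best |Δ|=4

[0,13] -15+38=23 d=9 * → l++
[1,13] -11+38=27 d=5 * → l++
[2,13] -10+38=28 d=4 * → l++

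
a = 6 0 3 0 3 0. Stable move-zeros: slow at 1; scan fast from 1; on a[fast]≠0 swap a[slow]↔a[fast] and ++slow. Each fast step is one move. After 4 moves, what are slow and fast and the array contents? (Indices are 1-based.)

(s=1,f=1) a[fast]=6≠0 swap→a[1]=6 → slow++,fast++
(s=2,f=2) a[fast]=0 → fast++
(s=2,f=3) a[fast]=3≠0 swap→a[2]=3 → slow++,fast++
(s=3,f=4) a[fast]=0 → fast++

slow=3, fast=5, a=[6, 3, 0, 0, 3, 0]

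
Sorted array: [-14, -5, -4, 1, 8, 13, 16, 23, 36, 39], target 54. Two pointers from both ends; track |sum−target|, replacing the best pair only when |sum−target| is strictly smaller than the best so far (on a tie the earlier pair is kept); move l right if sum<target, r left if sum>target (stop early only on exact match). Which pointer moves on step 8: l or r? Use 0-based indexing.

l=0 r=9: -14+39=25 d=29 *, l++
l=1 r=9: -5+39=34 d=20 *, l++
l=2 r=9: -4+39=35 d=19 *, l++
l=3 r=9: 1+39=40 d=14 *, l++
l=4 r=9: 8+39=47 d=7 *, l++
l=5 r=9: 13+39=52 d=2 *, l++
l=6 r=9: 16+39=55 d=1 *, r--
l=6 r=8: 16+36=52 d=2, l++

l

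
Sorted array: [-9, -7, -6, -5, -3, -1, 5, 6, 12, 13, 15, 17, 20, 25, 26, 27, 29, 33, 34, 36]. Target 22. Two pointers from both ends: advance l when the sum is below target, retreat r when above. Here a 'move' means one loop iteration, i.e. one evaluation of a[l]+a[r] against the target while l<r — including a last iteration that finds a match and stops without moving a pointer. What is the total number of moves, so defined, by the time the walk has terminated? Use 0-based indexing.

[0,19] -9+36=27 >22 → r--
[0,18] -9+34=25 >22 → r--
[0,17] -9+33=24 >22 → r--
[0,16] -9+29=20 <22 → l++
[1,16] -7+29=22 → found

5 moves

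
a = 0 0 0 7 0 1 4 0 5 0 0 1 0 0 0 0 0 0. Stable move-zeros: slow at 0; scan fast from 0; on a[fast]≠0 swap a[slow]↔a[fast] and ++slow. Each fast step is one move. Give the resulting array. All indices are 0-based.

slow=0 fast=0: a[fast]=0, fast++
slow=0 fast=1: a[fast]=0, fast++
slow=0 fast=2: a[fast]=0, fast++
slow=0 fast=3: a[fast]=7≠0 swap→a[0]=7, slow++,fast++
slow=1 fast=4: a[fast]=0, fast++
slow=1 fast=5: a[fast]=1≠0 swap→a[1]=1, slow++,fast++
slow=2 fast=6: a[fast]=4≠0 swap→a[2]=4, slow++,fast++
slow=3 fast=7: a[fast]=0, fast++
slow=3 fast=8: a[fast]=5≠0 swap→a[3]=5, slow++,fast++
slow=4 fast=9: a[fast]=0, fast++
slow=4 fast=10: a[fast]=0, fast++
slow=4 fast=11: a[fast]=1≠0 swap→a[4]=1, slow++,fast++
slow=5 fast=12: a[fast]=0, fast++
slow=5 fast=13: a[fast]=0, fast++
slow=5 fast=14: a[fast]=0, fast++
slow=5 fast=15: a[fast]=0, fast++
slow=5 fast=16: a[fast]=0, fast++
slow=5 fast=17: a[fast]=0, fast++

[7, 1, 4, 5, 1, 0, 0, 0, 0, 0, 0, 0, 0, 0, 0, 0, 0, 0]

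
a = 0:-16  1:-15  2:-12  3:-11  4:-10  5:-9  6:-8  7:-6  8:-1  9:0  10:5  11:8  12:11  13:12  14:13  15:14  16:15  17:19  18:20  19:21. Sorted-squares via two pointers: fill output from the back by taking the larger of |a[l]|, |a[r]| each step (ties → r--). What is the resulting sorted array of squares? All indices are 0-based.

l=0 r=19: |-16|<=|21| out[19]=441, r--
l=0 r=18: |-16|<=|20| out[18]=400, r--
l=0 r=17: |-16|<=|19| out[17]=361, r--
l=0 r=16: |-16|>|15| out[16]=256, l++
l=1 r=16: |-15|<=|15| out[15]=225, r--
l=1 r=15: |-15|>|14| out[14]=225, l++
l=2 r=15: |-12|<=|14| out[13]=196, r--
l=2 r=14: |-12|<=|13| out[12]=169, r--
l=2 r=13: |-12|<=|12| out[11]=144, r--
l=2 r=12: |-12|>|11| out[10]=144, l++
l=3 r=12: |-11|<=|11| out[9]=121, r--
l=3 r=11: |-11|>|8| out[8]=121, l++
l=4 r=11: |-10|>|8| out[7]=100, l++
l=5 r=11: |-9|>|8| out[6]=81, l++
l=6 r=11: |-8|<=|8| out[5]=64, r--
l=6 r=10: |-8|>|5| out[4]=64, l++
l=7 r=10: |-6|>|5| out[3]=36, l++
l=8 r=10: |-1|<=|5| out[2]=25, r--
l=8 r=9: |-1|>|0| out[1]=1, l++
l=9 r=9: |0|<=|0| out[0]=0, r--

[0, 1, 25, 36, 64, 64, 81, 100, 121, 121, 144, 144, 169, 196, 225, 225, 256, 361, 400, 441]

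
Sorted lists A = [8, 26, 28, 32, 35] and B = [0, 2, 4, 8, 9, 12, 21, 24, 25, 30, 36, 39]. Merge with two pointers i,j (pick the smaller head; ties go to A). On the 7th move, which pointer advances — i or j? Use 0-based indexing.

j

i=0 j=0: A[i]=8>B[j]=0 take 0, j++
i=0 j=1: A[i]=8>B[j]=2 take 2, j++
i=0 j=2: A[i]=8>B[j]=4 take 4, j++
i=0 j=3: A[i]=8<=B[j]=8 take 8, i++
i=1 j=3: A[i]=26>B[j]=8 take 8, j++
i=1 j=4: A[i]=26>B[j]=9 take 9, j++
i=1 j=5: A[i]=26>B[j]=12 take 12, j++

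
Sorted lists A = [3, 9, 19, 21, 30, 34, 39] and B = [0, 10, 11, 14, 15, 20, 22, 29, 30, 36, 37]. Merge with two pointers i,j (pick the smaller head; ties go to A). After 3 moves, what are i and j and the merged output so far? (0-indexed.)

[i=0,j=0] A[i]=3>B[j]=0 take 0 → j++
[i=0,j=1] A[i]=3<=B[j]=10 take 3 → i++
[i=1,j=1] A[i]=9<=B[j]=10 take 9 → i++

i=2, j=1, merged so far=[0, 3, 9]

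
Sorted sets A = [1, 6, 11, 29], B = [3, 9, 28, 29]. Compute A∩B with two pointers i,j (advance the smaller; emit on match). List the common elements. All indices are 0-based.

intersection = [29]

[i=0,j=0] 1<3 → i++
[i=1,j=0] 6>3 → j++
[i=1,j=1] 6<9 → i++
[i=2,j=1] 11>9 → j++
[i=2,j=2] 11<28 → i++
[i=3,j=2] 29>28 → j++
[i=3,j=3] 29==29 emit → i++,j++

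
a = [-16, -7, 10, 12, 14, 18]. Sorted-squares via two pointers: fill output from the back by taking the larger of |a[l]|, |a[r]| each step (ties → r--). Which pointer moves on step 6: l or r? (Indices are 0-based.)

l=0 r=5: |-16|<=|18| out[5]=324, r--
l=0 r=4: |-16|>|14| out[4]=256, l++
l=1 r=4: |-7|<=|14| out[3]=196, r--
l=1 r=3: |-7|<=|12| out[2]=144, r--
l=1 r=2: |-7|<=|10| out[1]=100, r--
l=1 r=1: |-7|<=|-7| out[0]=49, r--

r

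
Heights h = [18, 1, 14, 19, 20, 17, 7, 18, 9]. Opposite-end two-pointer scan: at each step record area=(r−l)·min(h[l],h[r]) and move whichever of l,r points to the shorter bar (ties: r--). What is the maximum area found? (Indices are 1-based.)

max area = 126

l=1 r=9: min(18,9)*8=72 best=72 *, r--
l=1 r=8: min(18,18)*7=126 best=126 *, r--
l=1 r=7: min(18,7)*6=42 best=126, r--
l=1 r=6: min(18,17)*5=85 best=126, r--
l=1 r=5: min(18,20)*4=72 best=126, l++
l=2 r=5: min(1,20)*3=3 best=126, l++
l=3 r=5: min(14,20)*2=28 best=126, l++
l=4 r=5: min(19,20)*1=19 best=126, l++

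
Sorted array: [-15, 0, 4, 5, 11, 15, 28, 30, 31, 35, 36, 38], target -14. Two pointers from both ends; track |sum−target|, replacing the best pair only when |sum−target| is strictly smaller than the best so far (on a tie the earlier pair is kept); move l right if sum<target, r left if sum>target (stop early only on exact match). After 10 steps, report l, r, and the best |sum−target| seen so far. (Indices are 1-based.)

l=1, r=2, best |Δ|=3

l=1 r=12: -15+38=23 d=37 *, r--
l=1 r=11: -15+36=21 d=35 *, r--
l=1 r=10: -15+35=20 d=34 *, r--
l=1 r=9: -15+31=16 d=30 *, r--
l=1 r=8: -15+30=15 d=29 *, r--
l=1 r=7: -15+28=13 d=27 *, r--
l=1 r=6: -15+15=0 d=14 *, r--
l=1 r=5: -15+11=-4 d=10 *, r--
l=1 r=4: -15+5=-10 d=4 *, r--
l=1 r=3: -15+4=-11 d=3 *, r--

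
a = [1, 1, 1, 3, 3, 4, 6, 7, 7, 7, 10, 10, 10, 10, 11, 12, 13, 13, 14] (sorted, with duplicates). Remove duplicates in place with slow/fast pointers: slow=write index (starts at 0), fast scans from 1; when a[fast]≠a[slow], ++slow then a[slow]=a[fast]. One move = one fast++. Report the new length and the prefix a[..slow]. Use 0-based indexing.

(s=0,f=1) a[fast]=1=a[slow] dup → fast++
(s=0,f=2) a[fast]=1=a[slow] dup → fast++
(s=0,f=3) a[fast]=3≠a[slow]=1 write a[1]=3 → slow++,fast++
(s=1,f=4) a[fast]=3=a[slow] dup → fast++
(s=1,f=5) a[fast]=4≠a[slow]=3 write a[2]=4 → slow++,fast++
(s=2,f=6) a[fast]=6≠a[slow]=4 write a[3]=6 → slow++,fast++
(s=3,f=7) a[fast]=7≠a[slow]=6 write a[4]=7 → slow++,fast++
(s=4,f=8) a[fast]=7=a[slow] dup → fast++
(s=4,f=9) a[fast]=7=a[slow] dup → fast++
(s=4,f=10) a[fast]=10≠a[slow]=7 write a[5]=10 → slow++,fast++
(s=5,f=11) a[fast]=10=a[slow] dup → fast++
(s=5,f=12) a[fast]=10=a[slow] dup → fast++
(s=5,f=13) a[fast]=10=a[slow] dup → fast++
(s=5,f=14) a[fast]=11≠a[slow]=10 write a[6]=11 → slow++,fast++
(s=6,f=15) a[fast]=12≠a[slow]=11 write a[7]=12 → slow++,fast++
(s=7,f=16) a[fast]=13≠a[slow]=12 write a[8]=13 → slow++,fast++
(s=8,f=17) a[fast]=13=a[slow] dup → fast++
(s=8,f=18) a[fast]=14≠a[slow]=13 write a[9]=14 → slow++,fast++

length 10; prefix = [1, 3, 4, 6, 7, 10, 11, 12, 13, 14]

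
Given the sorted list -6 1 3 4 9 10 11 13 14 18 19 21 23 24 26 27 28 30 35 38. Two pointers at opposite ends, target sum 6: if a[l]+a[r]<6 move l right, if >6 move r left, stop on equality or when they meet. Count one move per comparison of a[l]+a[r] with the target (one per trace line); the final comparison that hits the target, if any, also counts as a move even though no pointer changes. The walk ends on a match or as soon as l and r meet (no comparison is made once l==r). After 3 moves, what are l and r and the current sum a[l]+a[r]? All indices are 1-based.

l=1, r=17, sum=22

[1,20] -6+38=32 >6 → r--
[1,19] -6+35=29 >6 → r--
[1,18] -6+30=24 >6 → r--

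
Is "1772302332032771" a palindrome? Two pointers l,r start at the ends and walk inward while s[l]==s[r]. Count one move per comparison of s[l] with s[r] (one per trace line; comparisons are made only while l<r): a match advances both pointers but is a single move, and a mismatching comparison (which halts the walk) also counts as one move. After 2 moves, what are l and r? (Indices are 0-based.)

l=2, r=13

[0,15] '1'=='1' → l++,r--
[1,14] '7'=='7' → l++,r--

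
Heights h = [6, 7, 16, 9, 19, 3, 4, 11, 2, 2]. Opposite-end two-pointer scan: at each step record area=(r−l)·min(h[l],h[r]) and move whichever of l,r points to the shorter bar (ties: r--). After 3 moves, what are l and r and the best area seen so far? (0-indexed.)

l=0 r=9: min(6,2)*9=18 best=18 *, r--
l=0 r=8: min(6,2)*8=16 best=18, r--
l=0 r=7: min(6,11)*7=42 best=42 *, l++

l=1, r=7, best area=42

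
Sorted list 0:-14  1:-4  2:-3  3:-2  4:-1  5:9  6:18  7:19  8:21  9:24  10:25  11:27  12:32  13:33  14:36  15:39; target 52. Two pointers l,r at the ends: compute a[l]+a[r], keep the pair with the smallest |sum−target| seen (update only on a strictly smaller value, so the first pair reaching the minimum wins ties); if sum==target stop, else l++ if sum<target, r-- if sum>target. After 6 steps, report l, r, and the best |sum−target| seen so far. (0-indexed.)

l=6, r=15, best |Δ|=4

l=0 r=15: -14+39=25 d=27 *, l++
l=1 r=15: -4+39=35 d=17 *, l++
l=2 r=15: -3+39=36 d=16 *, l++
l=3 r=15: -2+39=37 d=15 *, l++
l=4 r=15: -1+39=38 d=14 *, l++
l=5 r=15: 9+39=48 d=4 *, l++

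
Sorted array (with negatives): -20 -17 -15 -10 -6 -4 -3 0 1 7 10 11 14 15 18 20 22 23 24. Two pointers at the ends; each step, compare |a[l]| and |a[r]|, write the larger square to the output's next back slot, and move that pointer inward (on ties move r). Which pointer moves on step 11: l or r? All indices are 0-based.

l=0 r=18: |-20|<=|24| out[18]=576, r--
l=0 r=17: |-20|<=|23| out[17]=529, r--
l=0 r=16: |-20|<=|22| out[16]=484, r--
l=0 r=15: |-20|<=|20| out[15]=400, r--
l=0 r=14: |-20|>|18| out[14]=400, l++
l=1 r=14: |-17|<=|18| out[13]=324, r--
l=1 r=13: |-17|>|15| out[12]=289, l++
l=2 r=13: |-15|<=|15| out[11]=225, r--
l=2 r=12: |-15|>|14| out[10]=225, l++
l=3 r=12: |-10|<=|14| out[9]=196, r--
l=3 r=11: |-10|<=|11| out[8]=121, r--

r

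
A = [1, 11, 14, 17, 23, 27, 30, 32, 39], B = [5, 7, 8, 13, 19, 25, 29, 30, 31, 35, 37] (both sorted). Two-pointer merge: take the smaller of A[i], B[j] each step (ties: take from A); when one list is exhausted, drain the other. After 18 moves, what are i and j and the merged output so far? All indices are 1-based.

i=1 j=1: A[i]=1<=B[j]=5 take 1, i++
i=2 j=1: A[i]=11>B[j]=5 take 5, j++
i=2 j=2: A[i]=11>B[j]=7 take 7, j++
i=2 j=3: A[i]=11>B[j]=8 take 8, j++
i=2 j=4: A[i]=11<=B[j]=13 take 11, i++
i=3 j=4: A[i]=14>B[j]=13 take 13, j++
i=3 j=5: A[i]=14<=B[j]=19 take 14, i++
i=4 j=5: A[i]=17<=B[j]=19 take 17, i++
i=5 j=5: A[i]=23>B[j]=19 take 19, j++
i=5 j=6: A[i]=23<=B[j]=25 take 23, i++
i=6 j=6: A[i]=27>B[j]=25 take 25, j++
i=6 j=7: A[i]=27<=B[j]=29 take 27, i++
i=7 j=7: A[i]=30>B[j]=29 take 29, j++
i=7 j=8: A[i]=30<=B[j]=30 take 30, i++
i=8 j=8: A[i]=32>B[j]=30 take 30, j++
i=8 j=9: A[i]=32>B[j]=31 take 31, j++
i=8 j=10: A[i]=32<=B[j]=35 take 32, i++
i=9 j=10: A[i]=39>B[j]=35 take 35, j++

i=9, j=11, merged so far=[1, 5, 7, 8, 11, 13, 14, 17, 19, 23, 25, 27, 29, 30, 30, 31, 32, 35]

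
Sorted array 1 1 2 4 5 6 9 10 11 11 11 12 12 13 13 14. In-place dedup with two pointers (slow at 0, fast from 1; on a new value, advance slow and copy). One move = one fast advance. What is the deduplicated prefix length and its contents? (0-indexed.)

length 11; prefix = [1, 2, 4, 5, 6, 9, 10, 11, 12, 13, 14]

(s=0,f=1) a[fast]=1=a[slow] dup → fast++
(s=0,f=2) a[fast]=2≠a[slow]=1 write a[1]=2 → slow++,fast++
(s=1,f=3) a[fast]=4≠a[slow]=2 write a[2]=4 → slow++,fast++
(s=2,f=4) a[fast]=5≠a[slow]=4 write a[3]=5 → slow++,fast++
(s=3,f=5) a[fast]=6≠a[slow]=5 write a[4]=6 → slow++,fast++
(s=4,f=6) a[fast]=9≠a[slow]=6 write a[5]=9 → slow++,fast++
(s=5,f=7) a[fast]=10≠a[slow]=9 write a[6]=10 → slow++,fast++
(s=6,f=8) a[fast]=11≠a[slow]=10 write a[7]=11 → slow++,fast++
(s=7,f=9) a[fast]=11=a[slow] dup → fast++
(s=7,f=10) a[fast]=11=a[slow] dup → fast++
(s=7,f=11) a[fast]=12≠a[slow]=11 write a[8]=12 → slow++,fast++
(s=8,f=12) a[fast]=12=a[slow] dup → fast++
(s=8,f=13) a[fast]=13≠a[slow]=12 write a[9]=13 → slow++,fast++
(s=9,f=14) a[fast]=13=a[slow] dup → fast++
(s=9,f=15) a[fast]=14≠a[slow]=13 write a[10]=14 → slow++,fast++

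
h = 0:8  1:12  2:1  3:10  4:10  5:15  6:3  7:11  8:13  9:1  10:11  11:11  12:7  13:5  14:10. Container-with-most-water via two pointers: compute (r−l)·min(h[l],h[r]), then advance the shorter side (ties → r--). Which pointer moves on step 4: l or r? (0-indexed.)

r

l=0 r=14: min(8,10)*14=112 best=112 *, l++
l=1 r=14: min(12,10)*13=130 best=130 *, r--
l=1 r=13: min(12,5)*12=60 best=130, r--
l=1 r=12: min(12,7)*11=77 best=130, r--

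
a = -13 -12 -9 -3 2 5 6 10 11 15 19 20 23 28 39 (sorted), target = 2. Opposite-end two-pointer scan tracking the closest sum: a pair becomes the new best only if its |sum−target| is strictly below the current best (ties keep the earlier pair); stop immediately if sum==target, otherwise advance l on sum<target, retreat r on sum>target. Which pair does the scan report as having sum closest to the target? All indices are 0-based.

[0,14] -13+39=26 d=24 * → r--
[0,13] -13+28=15 d=13 * → r--
[0,12] -13+23=10 d=8 * → r--
[0,11] -13+20=7 d=5 * → r--
[0,10] -13+19=6 d=4 * → r--
[0,9] -13+15=2 d=0 * → stop

pair (-13, 15) with sum 2 (|Δ|=0)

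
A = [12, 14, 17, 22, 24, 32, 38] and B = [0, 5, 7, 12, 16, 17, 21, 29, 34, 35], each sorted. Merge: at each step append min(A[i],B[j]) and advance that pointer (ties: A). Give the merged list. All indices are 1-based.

[i=1,j=1] A[i]=12>B[j]=0 take 0 → j++
[i=1,j=2] A[i]=12>B[j]=5 take 5 → j++
[i=1,j=3] A[i]=12>B[j]=7 take 7 → j++
[i=1,j=4] A[i]=12<=B[j]=12 take 12 → i++
[i=2,j=4] A[i]=14>B[j]=12 take 12 → j++
[i=2,j=5] A[i]=14<=B[j]=16 take 14 → i++
[i=3,j=5] A[i]=17>B[j]=16 take 16 → j++
[i=3,j=6] A[i]=17<=B[j]=17 take 17 → i++
[i=4,j=6] A[i]=22>B[j]=17 take 17 → j++
[i=4,j=7] A[i]=22>B[j]=21 take 21 → j++
[i=4,j=8] A[i]=22<=B[j]=29 take 22 → i++
[i=5,j=8] A[i]=24<=B[j]=29 take 24 → i++
[i=6,j=8] A[i]=32>B[j]=29 take 29 → j++
[i=6,j=9] A[i]=32<=B[j]=34 take 32 → i++
[i=7,j=9] A[i]=38>B[j]=34 take 34 → j++
[i=7,j=10] A[i]=38>B[j]=35 take 35 → j++
[i=7,j=11] B done, take A[i]=38 → i++

[0, 5, 7, 12, 12, 14, 16, 17, 17, 21, 22, 24, 29, 32, 34, 35, 38]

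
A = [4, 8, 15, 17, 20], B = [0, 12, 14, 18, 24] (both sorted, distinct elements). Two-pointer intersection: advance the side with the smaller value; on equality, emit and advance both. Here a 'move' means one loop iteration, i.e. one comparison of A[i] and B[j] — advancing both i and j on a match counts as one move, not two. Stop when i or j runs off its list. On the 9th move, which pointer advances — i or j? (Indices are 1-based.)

i=1 j=1: 4>0, j++
i=1 j=2: 4<12, i++
i=2 j=2: 8<12, i++
i=3 j=2: 15>12, j++
i=3 j=3: 15>14, j++
i=3 j=4: 15<18, i++
i=4 j=4: 17<18, i++
i=5 j=4: 20>18, j++
i=5 j=5: 20<24, i++

i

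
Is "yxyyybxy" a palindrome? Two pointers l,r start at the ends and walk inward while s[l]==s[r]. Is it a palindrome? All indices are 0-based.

not a palindrome (mismatch at 2,5)

l=0 r=7: 'y'=='y', l++,r--
l=1 r=6: 'x'=='x', l++,r--
l=2 r=5: 'y'!='b', stop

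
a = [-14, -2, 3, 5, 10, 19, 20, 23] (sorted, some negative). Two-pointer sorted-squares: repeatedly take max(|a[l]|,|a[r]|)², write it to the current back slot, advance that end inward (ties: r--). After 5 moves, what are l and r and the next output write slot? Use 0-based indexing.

l=1, r=3, next write slot=2

[0,7] |-14|<=|23| out[7]=529 → r--
[0,6] |-14|<=|20| out[6]=400 → r--
[0,5] |-14|<=|19| out[5]=361 → r--
[0,4] |-14|>|10| out[4]=196 → l++
[1,4] |-2|<=|10| out[3]=100 → r--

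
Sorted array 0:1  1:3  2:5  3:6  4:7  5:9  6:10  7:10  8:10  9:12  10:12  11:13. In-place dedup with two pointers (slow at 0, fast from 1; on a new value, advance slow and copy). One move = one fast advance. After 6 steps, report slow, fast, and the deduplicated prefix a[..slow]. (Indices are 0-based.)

slow=6, fast=7, prefix=[1, 3, 5, 6, 7, 9, 10]

(s=0,f=1) a[fast]=3≠a[slow]=1 write a[1]=3 → slow++,fast++
(s=1,f=2) a[fast]=5≠a[slow]=3 write a[2]=5 → slow++,fast++
(s=2,f=3) a[fast]=6≠a[slow]=5 write a[3]=6 → slow++,fast++
(s=3,f=4) a[fast]=7≠a[slow]=6 write a[4]=7 → slow++,fast++
(s=4,f=5) a[fast]=9≠a[slow]=7 write a[5]=9 → slow++,fast++
(s=5,f=6) a[fast]=10≠a[slow]=9 write a[6]=10 → slow++,fast++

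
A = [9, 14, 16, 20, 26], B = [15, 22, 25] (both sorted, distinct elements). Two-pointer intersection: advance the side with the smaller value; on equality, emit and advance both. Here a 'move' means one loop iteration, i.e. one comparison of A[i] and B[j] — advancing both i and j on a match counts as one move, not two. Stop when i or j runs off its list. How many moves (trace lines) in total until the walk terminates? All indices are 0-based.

i=0 j=0: 9<15, i++
i=1 j=0: 14<15, i++
i=2 j=0: 16>15, j++
i=2 j=1: 16<22, i++
i=3 j=1: 20<22, i++
i=4 j=1: 26>22, j++
i=4 j=2: 26>25, j++

7 moves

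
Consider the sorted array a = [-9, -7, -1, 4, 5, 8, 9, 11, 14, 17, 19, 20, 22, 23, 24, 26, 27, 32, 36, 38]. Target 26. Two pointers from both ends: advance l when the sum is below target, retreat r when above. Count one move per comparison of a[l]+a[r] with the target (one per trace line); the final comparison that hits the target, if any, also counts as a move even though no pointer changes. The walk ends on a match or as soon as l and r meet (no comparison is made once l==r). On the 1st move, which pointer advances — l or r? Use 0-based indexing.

r

[0,19] -9+38=29 >26 → r--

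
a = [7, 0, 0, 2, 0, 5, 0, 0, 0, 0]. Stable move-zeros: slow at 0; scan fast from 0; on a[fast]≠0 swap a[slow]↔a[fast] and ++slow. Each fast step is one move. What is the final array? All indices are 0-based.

[7, 2, 5, 0, 0, 0, 0, 0, 0, 0]

slow=0 fast=0: a[fast]=7≠0 swap→a[0]=7, slow++,fast++
slow=1 fast=1: a[fast]=0, fast++
slow=1 fast=2: a[fast]=0, fast++
slow=1 fast=3: a[fast]=2≠0 swap→a[1]=2, slow++,fast++
slow=2 fast=4: a[fast]=0, fast++
slow=2 fast=5: a[fast]=5≠0 swap→a[2]=5, slow++,fast++
slow=3 fast=6: a[fast]=0, fast++
slow=3 fast=7: a[fast]=0, fast++
slow=3 fast=8: a[fast]=0, fast++
slow=3 fast=9: a[fast]=0, fast++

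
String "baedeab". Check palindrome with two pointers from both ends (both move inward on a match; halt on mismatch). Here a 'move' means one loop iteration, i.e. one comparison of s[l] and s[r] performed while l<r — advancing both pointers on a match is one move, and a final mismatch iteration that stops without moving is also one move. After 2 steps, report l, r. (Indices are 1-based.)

l=3, r=5

l=1 r=7: 'b'=='b', l++,r--
l=2 r=6: 'a'=='a', l++,r--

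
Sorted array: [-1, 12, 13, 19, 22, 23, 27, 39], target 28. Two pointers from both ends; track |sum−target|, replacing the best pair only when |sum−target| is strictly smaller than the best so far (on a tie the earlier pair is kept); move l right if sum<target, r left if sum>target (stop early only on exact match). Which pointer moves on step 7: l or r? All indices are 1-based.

l=1 r=8: -1+39=38 d=10 *, r--
l=1 r=7: -1+27=26 d=2 *, l++
l=2 r=7: 12+27=39 d=11, r--
l=2 r=6: 12+23=35 d=7, r--
l=2 r=5: 12+22=34 d=6, r--
l=2 r=4: 12+19=31 d=3, r--
l=2 r=3: 12+13=25 d=3, l++

l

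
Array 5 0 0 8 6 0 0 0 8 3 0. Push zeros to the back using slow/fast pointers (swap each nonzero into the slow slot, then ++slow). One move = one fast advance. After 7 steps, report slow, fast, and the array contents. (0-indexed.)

slow=0 fast=0: a[fast]=5≠0 swap→a[0]=5, slow++,fast++
slow=1 fast=1: a[fast]=0, fast++
slow=1 fast=2: a[fast]=0, fast++
slow=1 fast=3: a[fast]=8≠0 swap→a[1]=8, slow++,fast++
slow=2 fast=4: a[fast]=6≠0 swap→a[2]=6, slow++,fast++
slow=3 fast=5: a[fast]=0, fast++
slow=3 fast=6: a[fast]=0, fast++

slow=3, fast=7, a=[5, 8, 6, 0, 0, 0, 0, 0, 8, 3, 0]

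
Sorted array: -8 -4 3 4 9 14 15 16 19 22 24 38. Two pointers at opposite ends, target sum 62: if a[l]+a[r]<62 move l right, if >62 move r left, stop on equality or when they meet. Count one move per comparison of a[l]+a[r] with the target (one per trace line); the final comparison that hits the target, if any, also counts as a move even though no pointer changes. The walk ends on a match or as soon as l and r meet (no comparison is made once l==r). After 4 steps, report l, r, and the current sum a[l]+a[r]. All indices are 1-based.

l=1 r=12: -8+38=30 <62, l++
l=2 r=12: -4+38=34 <62, l++
l=3 r=12: 3+38=41 <62, l++
l=4 r=12: 4+38=42 <62, l++

l=5, r=12, sum=47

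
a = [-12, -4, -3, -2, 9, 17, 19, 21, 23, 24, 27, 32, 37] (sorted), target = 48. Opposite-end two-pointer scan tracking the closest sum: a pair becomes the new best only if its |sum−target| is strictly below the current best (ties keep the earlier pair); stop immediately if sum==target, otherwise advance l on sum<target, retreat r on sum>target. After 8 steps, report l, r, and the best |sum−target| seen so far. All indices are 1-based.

l=1 r=13: -12+37=25 d=23 *, l++
l=2 r=13: -4+37=33 d=15 *, l++
l=3 r=13: -3+37=34 d=14 *, l++
l=4 r=13: -2+37=35 d=13 *, l++
l=5 r=13: 9+37=46 d=2 *, l++
l=6 r=13: 17+37=54 d=6, r--
l=6 r=12: 17+32=49 d=1 *, r--
l=6 r=11: 17+27=44 d=4, l++

l=7, r=11, best |Δ|=1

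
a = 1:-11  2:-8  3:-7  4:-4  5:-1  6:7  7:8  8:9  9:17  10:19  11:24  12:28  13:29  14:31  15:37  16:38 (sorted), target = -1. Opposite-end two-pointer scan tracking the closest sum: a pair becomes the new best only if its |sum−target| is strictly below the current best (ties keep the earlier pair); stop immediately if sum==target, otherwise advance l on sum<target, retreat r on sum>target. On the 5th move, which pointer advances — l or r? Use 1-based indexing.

r

[1,16] -11+38=27 d=28 * → r--
[1,15] -11+37=26 d=27 * → r--
[1,14] -11+31=20 d=21 * → r--
[1,13] -11+29=18 d=19 * → r--
[1,12] -11+28=17 d=18 * → r--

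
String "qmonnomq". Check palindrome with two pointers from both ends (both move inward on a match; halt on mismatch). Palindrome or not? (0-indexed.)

l=0 r=7: 'q'=='q', l++,r--
l=1 r=6: 'm'=='m', l++,r--
l=2 r=5: 'o'=='o', l++,r--
l=3 r=4: 'n'=='n', l++,r--

palindrome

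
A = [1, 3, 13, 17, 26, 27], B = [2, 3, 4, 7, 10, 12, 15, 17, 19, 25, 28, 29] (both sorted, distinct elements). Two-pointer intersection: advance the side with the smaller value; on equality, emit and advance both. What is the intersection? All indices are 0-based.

intersection = [3, 17]

i=0 j=0: 1<2, i++
i=1 j=0: 3>2, j++
i=1 j=1: 3==3 emit, i++,j++
i=2 j=2: 13>4, j++
i=2 j=3: 13>7, j++
i=2 j=4: 13>10, j++
i=2 j=5: 13>12, j++
i=2 j=6: 13<15, i++
i=3 j=6: 17>15, j++
i=3 j=7: 17==17 emit, i++,j++
i=4 j=8: 26>19, j++
i=4 j=9: 26>25, j++
i=4 j=10: 26<28, i++
i=5 j=10: 27<28, i++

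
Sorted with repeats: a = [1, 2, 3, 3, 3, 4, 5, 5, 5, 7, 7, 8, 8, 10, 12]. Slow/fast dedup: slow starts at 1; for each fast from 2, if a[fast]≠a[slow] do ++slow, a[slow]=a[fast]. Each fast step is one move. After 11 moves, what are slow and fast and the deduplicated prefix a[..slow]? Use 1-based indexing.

slow=1 fast=2: a[fast]=2≠a[slow]=1 write a[2]=2, slow++,fast++
slow=2 fast=3: a[fast]=3≠a[slow]=2 write a[3]=3, slow++,fast++
slow=3 fast=4: a[fast]=3=a[slow] dup, fast++
slow=3 fast=5: a[fast]=3=a[slow] dup, fast++
slow=3 fast=6: a[fast]=4≠a[slow]=3 write a[4]=4, slow++,fast++
slow=4 fast=7: a[fast]=5≠a[slow]=4 write a[5]=5, slow++,fast++
slow=5 fast=8: a[fast]=5=a[slow] dup, fast++
slow=5 fast=9: a[fast]=5=a[slow] dup, fast++
slow=5 fast=10: a[fast]=7≠a[slow]=5 write a[6]=7, slow++,fast++
slow=6 fast=11: a[fast]=7=a[slow] dup, fast++
slow=6 fast=12: a[fast]=8≠a[slow]=7 write a[7]=8, slow++,fast++

slow=7, fast=13, prefix=[1, 2, 3, 4, 5, 7, 8]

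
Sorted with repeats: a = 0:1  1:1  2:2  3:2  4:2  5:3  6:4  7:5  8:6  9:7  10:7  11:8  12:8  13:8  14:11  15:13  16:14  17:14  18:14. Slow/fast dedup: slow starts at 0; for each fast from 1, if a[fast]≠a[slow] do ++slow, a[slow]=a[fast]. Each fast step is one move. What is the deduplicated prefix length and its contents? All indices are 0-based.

length 11; prefix = [1, 2, 3, 4, 5, 6, 7, 8, 11, 13, 14]

slow=0 fast=1: a[fast]=1=a[slow] dup, fast++
slow=0 fast=2: a[fast]=2≠a[slow]=1 write a[1]=2, slow++,fast++
slow=1 fast=3: a[fast]=2=a[slow] dup, fast++
slow=1 fast=4: a[fast]=2=a[slow] dup, fast++
slow=1 fast=5: a[fast]=3≠a[slow]=2 write a[2]=3, slow++,fast++
slow=2 fast=6: a[fast]=4≠a[slow]=3 write a[3]=4, slow++,fast++
slow=3 fast=7: a[fast]=5≠a[slow]=4 write a[4]=5, slow++,fast++
slow=4 fast=8: a[fast]=6≠a[slow]=5 write a[5]=6, slow++,fast++
slow=5 fast=9: a[fast]=7≠a[slow]=6 write a[6]=7, slow++,fast++
slow=6 fast=10: a[fast]=7=a[slow] dup, fast++
slow=6 fast=11: a[fast]=8≠a[slow]=7 write a[7]=8, slow++,fast++
slow=7 fast=12: a[fast]=8=a[slow] dup, fast++
slow=7 fast=13: a[fast]=8=a[slow] dup, fast++
slow=7 fast=14: a[fast]=11≠a[slow]=8 write a[8]=11, slow++,fast++
slow=8 fast=15: a[fast]=13≠a[slow]=11 write a[9]=13, slow++,fast++
slow=9 fast=16: a[fast]=14≠a[slow]=13 write a[10]=14, slow++,fast++
slow=10 fast=17: a[fast]=14=a[slow] dup, fast++
slow=10 fast=18: a[fast]=14=a[slow] dup, fast++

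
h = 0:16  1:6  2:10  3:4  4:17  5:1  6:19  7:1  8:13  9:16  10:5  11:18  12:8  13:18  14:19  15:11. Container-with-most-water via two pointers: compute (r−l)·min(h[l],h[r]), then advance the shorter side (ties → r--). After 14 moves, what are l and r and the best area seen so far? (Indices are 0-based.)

l=0 r=15: min(16,11)*15=165 best=165 *, r--
l=0 r=14: min(16,19)*14=224 best=224 *, l++
l=1 r=14: min(6,19)*13=78 best=224, l++
l=2 r=14: min(10,19)*12=120 best=224, l++
l=3 r=14: min(4,19)*11=44 best=224, l++
l=4 r=14: min(17,19)*10=170 best=224, l++
l=5 r=14: min(1,19)*9=9 best=224, l++
l=6 r=14: min(19,19)*8=152 best=224, r--
l=6 r=13: min(19,18)*7=126 best=224, r--
l=6 r=12: min(19,8)*6=48 best=224, r--
l=6 r=11: min(19,18)*5=90 best=224, r--
l=6 r=10: min(19,5)*4=20 best=224, r--
l=6 r=9: min(19,16)*3=48 best=224, r--
l=6 r=8: min(19,13)*2=26 best=224, r--

l=6, r=7, best area=224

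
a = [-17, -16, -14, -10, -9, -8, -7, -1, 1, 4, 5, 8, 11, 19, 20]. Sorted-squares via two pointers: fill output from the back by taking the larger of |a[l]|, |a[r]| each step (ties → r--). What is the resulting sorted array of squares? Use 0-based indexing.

[1, 1, 16, 25, 49, 64, 64, 81, 100, 121, 196, 256, 289, 361, 400]

[0,14] |-17|<=|20| out[14]=400 → r--
[0,13] |-17|<=|19| out[13]=361 → r--
[0,12] |-17|>|11| out[12]=289 → l++
[1,12] |-16|>|11| out[11]=256 → l++
[2,12] |-14|>|11| out[10]=196 → l++
[3,12] |-10|<=|11| out[9]=121 → r--
[3,11] |-10|>|8| out[8]=100 → l++
[4,11] |-9|>|8| out[7]=81 → l++
[5,11] |-8|<=|8| out[6]=64 → r--
[5,10] |-8|>|5| out[5]=64 → l++
[6,10] |-7|>|5| out[4]=49 → l++
[7,10] |-1|<=|5| out[3]=25 → r--
[7,9] |-1|<=|4| out[2]=16 → r--
[7,8] |-1|<=|1| out[1]=1 → r--
[7,7] |-1|<=|-1| out[0]=1 → r--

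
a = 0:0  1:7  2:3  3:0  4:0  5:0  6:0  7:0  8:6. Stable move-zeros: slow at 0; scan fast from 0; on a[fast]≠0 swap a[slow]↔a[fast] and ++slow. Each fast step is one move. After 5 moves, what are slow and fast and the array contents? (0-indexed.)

(s=0,f=0) a[fast]=0 → fast++
(s=0,f=1) a[fast]=7≠0 swap→a[0]=7 → slow++,fast++
(s=1,f=2) a[fast]=3≠0 swap→a[1]=3 → slow++,fast++
(s=2,f=3) a[fast]=0 → fast++
(s=2,f=4) a[fast]=0 → fast++

slow=2, fast=5, a=[7, 3, 0, 0, 0, 0, 0, 0, 6]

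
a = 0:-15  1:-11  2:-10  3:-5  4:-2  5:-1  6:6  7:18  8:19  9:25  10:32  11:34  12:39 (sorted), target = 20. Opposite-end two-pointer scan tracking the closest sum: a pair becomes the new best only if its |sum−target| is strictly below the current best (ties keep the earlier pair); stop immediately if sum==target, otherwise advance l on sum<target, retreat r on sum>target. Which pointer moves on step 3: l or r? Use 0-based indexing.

l=0 r=12: -15+39=24 d=4 *, r--
l=0 r=11: -15+34=19 d=1 *, l++
l=1 r=11: -11+34=23 d=3, r--

r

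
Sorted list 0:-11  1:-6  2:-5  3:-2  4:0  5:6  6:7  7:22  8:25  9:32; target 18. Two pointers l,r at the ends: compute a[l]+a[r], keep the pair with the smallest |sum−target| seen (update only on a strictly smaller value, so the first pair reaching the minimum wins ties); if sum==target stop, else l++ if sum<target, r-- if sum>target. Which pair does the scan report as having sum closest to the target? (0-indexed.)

pair (-6, 25) with sum 19 (|Δ|=1)

[0,9] -11+32=21 d=3 * → r--
[0,8] -11+25=14 d=4 → l++
[1,8] -6+25=19 d=1 * → r--
[1,7] -6+22=16 d=2 → l++
[2,7] -5+22=17 d=1 → l++
[3,7] -2+22=20 d=2 → r--
[3,6] -2+7=5 d=13 → l++
[4,6] 0+7=7 d=11 → l++
[5,6] 6+7=13 d=5 → l++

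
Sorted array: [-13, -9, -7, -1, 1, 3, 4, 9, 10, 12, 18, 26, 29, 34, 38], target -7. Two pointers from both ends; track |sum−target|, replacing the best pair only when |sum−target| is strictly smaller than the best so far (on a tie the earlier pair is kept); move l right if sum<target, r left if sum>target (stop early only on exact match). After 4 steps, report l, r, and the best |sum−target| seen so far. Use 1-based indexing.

l=1, r=11, best |Δ|=20

l=1 r=15: -13+38=25 d=32 *, r--
l=1 r=14: -13+34=21 d=28 *, r--
l=1 r=13: -13+29=16 d=23 *, r--
l=1 r=12: -13+26=13 d=20 *, r--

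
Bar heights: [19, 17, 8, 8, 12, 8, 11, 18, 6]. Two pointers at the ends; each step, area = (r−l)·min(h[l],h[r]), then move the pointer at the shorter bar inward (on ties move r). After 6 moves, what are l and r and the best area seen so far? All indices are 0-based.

l=0 r=8: min(19,6)*8=48 best=48 *, r--
l=0 r=7: min(19,18)*7=126 best=126 *, r--
l=0 r=6: min(19,11)*6=66 best=126, r--
l=0 r=5: min(19,8)*5=40 best=126, r--
l=0 r=4: min(19,12)*4=48 best=126, r--
l=0 r=3: min(19,8)*3=24 best=126, r--

l=0, r=2, best area=126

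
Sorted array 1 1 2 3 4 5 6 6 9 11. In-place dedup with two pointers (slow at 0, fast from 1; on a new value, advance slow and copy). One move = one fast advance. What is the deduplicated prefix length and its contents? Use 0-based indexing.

slow=0 fast=1: a[fast]=1=a[slow] dup, fast++
slow=0 fast=2: a[fast]=2≠a[slow]=1 write a[1]=2, slow++,fast++
slow=1 fast=3: a[fast]=3≠a[slow]=2 write a[2]=3, slow++,fast++
slow=2 fast=4: a[fast]=4≠a[slow]=3 write a[3]=4, slow++,fast++
slow=3 fast=5: a[fast]=5≠a[slow]=4 write a[4]=5, slow++,fast++
slow=4 fast=6: a[fast]=6≠a[slow]=5 write a[5]=6, slow++,fast++
slow=5 fast=7: a[fast]=6=a[slow] dup, fast++
slow=5 fast=8: a[fast]=9≠a[slow]=6 write a[6]=9, slow++,fast++
slow=6 fast=9: a[fast]=11≠a[slow]=9 write a[7]=11, slow++,fast++

length 8; prefix = [1, 2, 3, 4, 5, 6, 9, 11]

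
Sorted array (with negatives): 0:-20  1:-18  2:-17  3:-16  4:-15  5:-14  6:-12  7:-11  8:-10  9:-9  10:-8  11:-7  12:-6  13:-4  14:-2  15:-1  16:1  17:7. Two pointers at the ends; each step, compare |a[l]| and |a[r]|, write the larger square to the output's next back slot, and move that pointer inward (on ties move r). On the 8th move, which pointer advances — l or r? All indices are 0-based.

l=0 r=17: |-20|>|7| out[17]=400, l++
l=1 r=17: |-18|>|7| out[16]=324, l++
l=2 r=17: |-17|>|7| out[15]=289, l++
l=3 r=17: |-16|>|7| out[14]=256, l++
l=4 r=17: |-15|>|7| out[13]=225, l++
l=5 r=17: |-14|>|7| out[12]=196, l++
l=6 r=17: |-12|>|7| out[11]=144, l++
l=7 r=17: |-11|>|7| out[10]=121, l++

l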